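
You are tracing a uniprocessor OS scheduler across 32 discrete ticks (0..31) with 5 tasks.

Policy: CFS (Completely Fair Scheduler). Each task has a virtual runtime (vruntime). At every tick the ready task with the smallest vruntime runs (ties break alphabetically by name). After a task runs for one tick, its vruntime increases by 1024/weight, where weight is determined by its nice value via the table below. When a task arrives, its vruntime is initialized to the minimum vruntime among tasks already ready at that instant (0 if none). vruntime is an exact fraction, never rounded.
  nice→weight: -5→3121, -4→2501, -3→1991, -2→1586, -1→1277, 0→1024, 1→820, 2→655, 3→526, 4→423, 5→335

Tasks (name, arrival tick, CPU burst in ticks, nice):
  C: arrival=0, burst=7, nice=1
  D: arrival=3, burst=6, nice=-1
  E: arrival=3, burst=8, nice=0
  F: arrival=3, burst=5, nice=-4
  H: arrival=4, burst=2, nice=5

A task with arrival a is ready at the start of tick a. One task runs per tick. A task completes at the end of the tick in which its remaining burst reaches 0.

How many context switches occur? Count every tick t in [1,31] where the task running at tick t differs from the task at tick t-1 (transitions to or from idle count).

t=0: vr[C=0] → run C
t=1: vr[C=256/205] → run C
t=2: vr[C=512/205] → run C
t=3: vr[C=768/205 D=768/205 E=768/205 F=768/205] → run C
t=4: vr[C=1024/205 D=768/205 E=768/205 F=768/205 H=768/205] → run D
t=5: vr[C=1024/205 D=1190656/261785 E=768/205 F=768/205 H=768/205] → run E
t=6: vr[C=1024/205 D=1190656/261785 E=973/205 F=768/205 H=768/205] → run F
t=7: vr[C=1024/205 D=1190656/261785 E=973/205 F=51968/12505 H=768/205] → run H
t=8: vr[C=1024/205 D=1190656/261785 E=973/205 F=51968/12505 H=18688/2747] → run F
t=9: vr[C=1024/205 D=1190656/261785 E=973/205 F=57088/12505 H=18688/2747] → run D
t=10: vr[C=1024/205 D=1400576/261785 E=973/205 F=57088/12505 H=18688/2747] → run F
t=11: vr[C=1024/205 D=1400576/261785 E=973/205 F=62208/12505 H=18688/2747] → run E
t=12: vr[C=1024/205 D=1400576/261785 E=1178/205 F=62208/12505 H=18688/2747] → run F
t=13: vr[C=1024/205 D=1400576/261785 E=1178/205 F=67328/12505 H=18688/2747] → run C
t=14: vr[C=256/41 D=1400576/261785 E=1178/205 F=67328/12505 H=18688/2747] → run D
t=15: vr[C=256/41 D=1610496/261785 E=1178/205 F=67328/12505 H=18688/2747] → run F
t=16: vr[C=256/41 D=1610496/261785 E=1178/205 H=18688/2747] → run E
t=17: vr[C=256/41 D=1610496/261785 E=1383/205 H=18688/2747] → run D
t=18: vr[C=256/41 D=1820416/261785 E=1383/205 H=18688/2747] → run C
t=19: vr[C=1536/205 D=1820416/261785 E=1383/205 H=18688/2747] → run E
t=20: vr[C=1536/205 D=1820416/261785 E=1588/205 H=18688/2747] → run H
t=21: vr[C=1536/205 D=1820416/261785 E=1588/205] → run D
t=22: vr[C=1536/205 D=2030336/261785 E=1588/205] → run C
t=23: vr[D=2030336/261785 E=1588/205] → run E
t=24: vr[D=2030336/261785 E=1793/205] → run D
t=25: vr[E=1793/205] → run E
t=26: vr[E=1998/205] → run E
t=27: vr[E=2203/205] → run E
t=28: (idle)
t=29: (idle)
t=30: (idle)
t=31: (idle)

context switches = 23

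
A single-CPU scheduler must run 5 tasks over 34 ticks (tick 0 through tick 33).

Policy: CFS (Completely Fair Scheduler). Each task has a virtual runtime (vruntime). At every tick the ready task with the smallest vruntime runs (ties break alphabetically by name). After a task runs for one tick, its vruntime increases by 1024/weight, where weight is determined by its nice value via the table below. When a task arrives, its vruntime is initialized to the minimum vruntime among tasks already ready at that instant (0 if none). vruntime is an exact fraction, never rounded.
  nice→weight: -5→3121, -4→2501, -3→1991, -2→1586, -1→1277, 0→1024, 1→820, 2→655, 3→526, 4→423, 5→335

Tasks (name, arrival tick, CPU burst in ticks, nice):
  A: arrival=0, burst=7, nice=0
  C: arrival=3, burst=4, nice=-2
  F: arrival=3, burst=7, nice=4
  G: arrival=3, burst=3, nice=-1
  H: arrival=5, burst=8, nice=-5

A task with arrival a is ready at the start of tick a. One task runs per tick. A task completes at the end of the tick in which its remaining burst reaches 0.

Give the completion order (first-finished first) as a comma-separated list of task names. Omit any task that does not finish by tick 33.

completion order = G, C, H, A, F

t=0: vr[A=0] → run A
t=1: vr[A=1] → run A
t=2: vr[A=2] → run A
t=3: vr[A=3 C=3 F=3 G=3] → run A
t=4: vr[A=4 C=3 F=3 G=3] → run C
t=5: vr[A=4 C=2891/793 F=3 G=3 H=3] → run F
t=6: vr[A=4 C=2891/793 F=2293/423 G=3 H=3] → run G
t=7: vr[A=4 C=2891/793 F=2293/423 G=4855/1277 H=3] → run H
t=8: vr[A=4 C=2891/793 F=2293/423 G=4855/1277 H=10387/3121] → run H
t=9: vr[A=4 C=2891/793 F=2293/423 G=4855/1277 H=11411/3121] → run C
t=10: vr[A=4 C=3403/793 F=2293/423 G=4855/1277 H=11411/3121] → run H
t=11: vr[A=4 C=3403/793 F=2293/423 G=4855/1277 H=12435/3121] → run G
t=12: vr[A=4 C=3403/793 F=2293/423 G=5879/1277 H=12435/3121] → run H
t=13: vr[A=4 C=3403/793 F=2293/423 G=5879/1277 H=13459/3121] → run A
t=14: vr[A=5 C=3403/793 F=2293/423 G=5879/1277 H=13459/3121] → run C
t=15: vr[A=5 C=3915/793 F=2293/423 G=5879/1277 H=13459/3121] → run H
t=16: vr[A=5 C=3915/793 F=2293/423 G=5879/1277 H=14483/3121] → run G
t=17: vr[A=5 C=3915/793 F=2293/423 H=14483/3121] → run H
t=18: vr[A=5 C=3915/793 F=2293/423 H=15507/3121] → run C
t=19: vr[A=5 F=2293/423 H=15507/3121] → run H
t=20: vr[A=5 F=2293/423 H=16531/3121] → run A
t=21: vr[A=6 F=2293/423 H=16531/3121] → run H
t=22: vr[A=6 F=2293/423] → run F
t=23: vr[A=6 F=3317/423] → run A
t=24: vr[F=3317/423] → run F
t=25: vr[F=1447/141] → run F
t=26: vr[F=5365/423] → run F
t=27: vr[F=6389/423] → run F
t=28: vr[F=2471/141] → run F
t=29: (idle)
t=30: (idle)
t=31: (idle)
t=32: (idle)
t=33: (idle)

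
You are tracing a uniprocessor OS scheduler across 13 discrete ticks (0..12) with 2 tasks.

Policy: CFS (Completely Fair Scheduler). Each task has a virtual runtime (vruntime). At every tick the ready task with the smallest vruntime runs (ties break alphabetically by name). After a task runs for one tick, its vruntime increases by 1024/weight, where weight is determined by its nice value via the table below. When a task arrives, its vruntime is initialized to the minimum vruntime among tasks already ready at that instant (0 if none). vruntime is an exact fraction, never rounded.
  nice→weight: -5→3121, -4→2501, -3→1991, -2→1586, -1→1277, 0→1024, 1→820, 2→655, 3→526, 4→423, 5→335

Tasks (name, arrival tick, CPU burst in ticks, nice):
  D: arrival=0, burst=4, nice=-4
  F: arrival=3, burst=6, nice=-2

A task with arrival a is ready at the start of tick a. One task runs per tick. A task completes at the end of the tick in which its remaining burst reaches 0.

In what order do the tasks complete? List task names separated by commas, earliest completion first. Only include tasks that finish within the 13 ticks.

completion order = D, F

t=0: vr[D=0] → run D
t=1: vr[D=1024/2501] → run D
t=2: vr[D=2048/2501] → run D
t=3: vr[D=3072/2501 F=3072/2501] → run D
t=4: vr[F=3072/2501] → run F
t=5: vr[F=60928/32513] → run F
t=6: vr[F=81920/32513] → run F
t=7: vr[F=102912/32513] → run F
t=8: vr[F=123904/32513] → run F
t=9: vr[F=144896/32513] → run F
t=10: (idle)
t=11: (idle)
t=12: (idle)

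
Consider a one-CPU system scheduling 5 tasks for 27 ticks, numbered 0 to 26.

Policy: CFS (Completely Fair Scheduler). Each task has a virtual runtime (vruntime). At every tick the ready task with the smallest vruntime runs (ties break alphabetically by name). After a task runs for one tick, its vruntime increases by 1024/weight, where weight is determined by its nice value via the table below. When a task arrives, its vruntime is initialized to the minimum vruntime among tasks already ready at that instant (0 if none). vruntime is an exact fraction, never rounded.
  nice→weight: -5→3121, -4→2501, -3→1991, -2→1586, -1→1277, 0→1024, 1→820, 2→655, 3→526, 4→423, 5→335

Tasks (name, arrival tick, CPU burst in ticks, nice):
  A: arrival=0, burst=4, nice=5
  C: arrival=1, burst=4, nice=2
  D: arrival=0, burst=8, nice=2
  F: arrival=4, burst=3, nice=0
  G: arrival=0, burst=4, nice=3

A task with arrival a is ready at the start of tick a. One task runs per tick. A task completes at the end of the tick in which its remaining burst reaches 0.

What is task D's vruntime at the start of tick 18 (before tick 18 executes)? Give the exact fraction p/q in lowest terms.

vruntime(D, start of tick 18) = 4096/655

t=0: vr[A=0 D=0 G=0] → run A
t=1: vr[A=1024/335 C=0 D=0 G=0] → run C
t=2: vr[A=1024/335 C=1024/655 D=0 G=0] → run D
t=3: vr[A=1024/335 C=1024/655 D=1024/655 G=0] → run G
t=4: vr[A=1024/335 C=1024/655 D=1024/655 F=1024/655 G=512/263] → run C
t=5: vr[A=1024/335 C=2048/655 D=1024/655 F=1024/655 G=512/263] → run D
t=6: vr[A=1024/335 C=2048/655 D=2048/655 F=1024/655 G=512/263] → run F
t=7: vr[A=1024/335 C=2048/655 D=2048/655 F=1679/655 G=512/263] → run G
t=8: vr[A=1024/335 C=2048/655 D=2048/655 F=1679/655 G=1024/263] → run F
t=9: vr[A=1024/335 C=2048/655 D=2048/655 F=2334/655 G=1024/263] → run A
t=10: vr[A=2048/335 C=2048/655 D=2048/655 F=2334/655 G=1024/263] → run C
t=11: vr[A=2048/335 C=3072/655 D=2048/655 F=2334/655 G=1024/263] → run D
t=12: vr[A=2048/335 C=3072/655 D=3072/655 F=2334/655 G=1024/263] → run F
t=13: vr[A=2048/335 C=3072/655 D=3072/655 G=1024/263] → run G
t=14: vr[A=2048/335 C=3072/655 D=3072/655 G=1536/263] → run C
t=15: vr[A=2048/335 D=3072/655 G=1536/263] → run D
t=16: vr[A=2048/335 D=4096/655 G=1536/263] → run G
t=17: vr[A=2048/335 D=4096/655] → run A
t=18: vr[A=3072/335 D=4096/655] → run D
t=19: vr[A=3072/335 D=1024/131] → run D
t=20: vr[A=3072/335 D=6144/655] → run A
t=21: vr[D=6144/655] → run D
t=22: vr[D=7168/655] → run D
t=23: (idle)
t=24: (idle)
t=25: (idle)
t=26: (idle)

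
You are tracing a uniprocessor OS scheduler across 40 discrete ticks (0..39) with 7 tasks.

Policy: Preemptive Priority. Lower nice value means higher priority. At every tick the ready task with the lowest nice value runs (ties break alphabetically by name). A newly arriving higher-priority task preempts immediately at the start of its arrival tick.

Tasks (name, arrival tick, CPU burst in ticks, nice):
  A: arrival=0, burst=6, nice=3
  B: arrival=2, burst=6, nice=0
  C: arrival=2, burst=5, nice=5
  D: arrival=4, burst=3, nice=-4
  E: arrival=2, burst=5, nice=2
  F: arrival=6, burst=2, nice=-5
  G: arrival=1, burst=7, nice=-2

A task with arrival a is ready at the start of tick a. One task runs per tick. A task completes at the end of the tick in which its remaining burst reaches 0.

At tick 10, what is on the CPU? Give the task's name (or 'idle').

running at tick 10 = G

t=0: ready={A} → run A
t=1: ready={A,G} → run G
t=2: ready={A,B,C,E,G} → run G
t=3: ready={A,B,C,E,G} → run G
t=4: ready={A,B,C,D,E,G} → run D
t=5: ready={A,B,C,D,E,G} → run D
t=6: ready={A,B,C,D,E,F,G} → run F
t=7: ready={A,B,C,D,E,F,G} → run F
t=8: ready={A,B,C,D,E,G} → run D
t=9: ready={A,B,C,E,G} → run G
t=10: ready={A,B,C,E,G} → run G
t=11: ready={A,B,C,E,G} → run G
t=12: ready={A,B,C,E,G} → run G
t=13: ready={A,B,C,E} → run B
t=14: ready={A,B,C,E} → run B
t=15: ready={A,B,C,E} → run B
t=16: ready={A,B,C,E} → run B
t=17: ready={A,B,C,E} → run B
t=18: ready={A,B,C,E} → run B
t=19: ready={A,C,E} → run E
t=20: ready={A,C,E} → run E
t=21: ready={A,C,E} → run E
t=22: ready={A,C,E} → run E
t=23: ready={A,C,E} → run E
t=24: ready={A,C} → run A
t=25: ready={A,C} → run A
t=26: ready={A,C} → run A
t=27: ready={A,C} → run A
t=28: ready={A,C} → run A
t=29: ready={C} → run C
t=30: ready={C} → run C
t=31: ready={C} → run C
t=32: ready={C} → run C
t=33: ready={C} → run C
t=34: (idle)
t=35: (idle)
t=36: (idle)
t=37: (idle)
t=38: (idle)
t=39: (idle)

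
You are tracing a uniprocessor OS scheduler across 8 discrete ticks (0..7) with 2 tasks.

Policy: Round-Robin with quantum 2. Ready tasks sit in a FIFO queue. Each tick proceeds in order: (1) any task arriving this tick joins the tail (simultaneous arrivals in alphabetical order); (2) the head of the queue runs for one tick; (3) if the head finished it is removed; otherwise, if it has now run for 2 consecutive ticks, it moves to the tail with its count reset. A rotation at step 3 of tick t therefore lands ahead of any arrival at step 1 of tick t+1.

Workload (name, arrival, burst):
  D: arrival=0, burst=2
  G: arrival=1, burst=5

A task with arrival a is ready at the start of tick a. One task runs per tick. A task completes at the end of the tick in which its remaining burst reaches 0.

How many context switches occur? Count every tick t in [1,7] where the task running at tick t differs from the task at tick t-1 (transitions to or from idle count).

t=0: queue=[D] q_used=0 → run D
t=1: queue=[D,G] q_used=1 → run D
t=2: queue=[G] q_used=0 → run G
t=3: queue=[G] q_used=1 → run G
t=4: queue=[G] q_used=0 → run G
t=5: queue=[G] q_used=1 → run G
t=6: queue=[G] q_used=0 → run G
t=7: (idle)

context switches = 2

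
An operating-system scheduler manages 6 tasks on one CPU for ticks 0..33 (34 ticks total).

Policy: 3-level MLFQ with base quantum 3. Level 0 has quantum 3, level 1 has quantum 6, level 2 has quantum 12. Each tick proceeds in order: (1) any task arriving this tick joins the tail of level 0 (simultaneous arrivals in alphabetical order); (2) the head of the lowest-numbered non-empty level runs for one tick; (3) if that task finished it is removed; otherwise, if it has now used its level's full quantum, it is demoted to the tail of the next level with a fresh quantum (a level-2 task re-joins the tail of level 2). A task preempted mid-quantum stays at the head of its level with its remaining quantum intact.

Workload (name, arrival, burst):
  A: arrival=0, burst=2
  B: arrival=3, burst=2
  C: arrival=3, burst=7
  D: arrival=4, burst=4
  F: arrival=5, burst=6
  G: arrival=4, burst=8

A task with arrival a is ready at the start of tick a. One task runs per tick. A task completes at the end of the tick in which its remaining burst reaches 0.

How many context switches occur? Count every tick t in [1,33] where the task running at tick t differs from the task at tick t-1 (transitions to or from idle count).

t=0: L0/L1/L2 = A/-/- → run A
t=1: L0/L1/L2 = A/-/- → run A
t=2: (idle)
t=3: L0/L1/L2 = BC/-/- → run B
t=4: L0/L1/L2 = BCDG/-/- → run B
t=5: L0/L1/L2 = CDGF/-/- → run C
t=6: L0/L1/L2 = CDGF/-/- → run C
t=7: L0/L1/L2 = CDGF/-/- → run C
t=8: L0/L1/L2 = DGF/C/- → run D
t=9: L0/L1/L2 = DGF/C/- → run D
t=10: L0/L1/L2 = DGF/C/- → run D
t=11: L0/L1/L2 = GF/CD/- → run G
t=12: L0/L1/L2 = GF/CD/- → run G
t=13: L0/L1/L2 = GF/CD/- → run G
t=14: L0/L1/L2 = F/CDG/- → run F
t=15: L0/L1/L2 = F/CDG/- → run F
t=16: L0/L1/L2 = F/CDG/- → run F
t=17: L0/L1/L2 = -/CDGF/- → run C
t=18: L0/L1/L2 = -/CDGF/- → run C
t=19: L0/L1/L2 = -/CDGF/- → run C
t=20: L0/L1/L2 = -/CDGF/- → run C
t=21: L0/L1/L2 = -/DGF/- → run D
t=22: L0/L1/L2 = -/GF/- → run G
t=23: L0/L1/L2 = -/GF/- → run G
t=24: L0/L1/L2 = -/GF/- → run G
t=25: L0/L1/L2 = -/GF/- → run G
t=26: L0/L1/L2 = -/GF/- → run G
t=27: L0/L1/L2 = -/F/- → run F
t=28: L0/L1/L2 = -/F/- → run F
t=29: L0/L1/L2 = -/F/- → run F
t=30: (idle)
t=31: (idle)
t=32: (idle)
t=33: (idle)

context switches = 11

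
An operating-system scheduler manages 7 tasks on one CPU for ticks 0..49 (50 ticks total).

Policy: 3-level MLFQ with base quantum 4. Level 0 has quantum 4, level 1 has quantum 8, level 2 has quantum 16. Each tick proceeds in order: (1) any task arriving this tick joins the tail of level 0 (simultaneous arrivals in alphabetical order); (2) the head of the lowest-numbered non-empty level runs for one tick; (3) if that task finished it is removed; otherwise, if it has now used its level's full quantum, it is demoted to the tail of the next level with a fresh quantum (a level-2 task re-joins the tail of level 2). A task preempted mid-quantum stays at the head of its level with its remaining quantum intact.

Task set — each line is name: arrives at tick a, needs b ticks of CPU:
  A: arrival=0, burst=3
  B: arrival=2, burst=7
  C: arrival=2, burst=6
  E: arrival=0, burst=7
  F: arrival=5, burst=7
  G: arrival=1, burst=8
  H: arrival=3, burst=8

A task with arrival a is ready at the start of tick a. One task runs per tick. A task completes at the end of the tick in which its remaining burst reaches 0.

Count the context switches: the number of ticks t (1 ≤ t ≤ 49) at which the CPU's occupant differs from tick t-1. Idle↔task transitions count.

context switches = 13

t=0: L0/L1/L2 = AE/-/- → run A
t=1: L0/L1/L2 = AEG/-/- → run A
t=2: L0/L1/L2 = AEGBC/-/- → run A
t=3: L0/L1/L2 = EGBCH/-/- → run E
t=4: L0/L1/L2 = EGBCH/-/- → run E
t=5: L0/L1/L2 = EGBCHF/-/- → run E
t=6: L0/L1/L2 = EGBCHF/-/- → run E
t=7: L0/L1/L2 = GBCHF/E/- → run G
t=8: L0/L1/L2 = GBCHF/E/- → run G
t=9: L0/L1/L2 = GBCHF/E/- → run G
t=10: L0/L1/L2 = GBCHF/E/- → run G
t=11: L0/L1/L2 = BCHF/EG/- → run B
t=12: L0/L1/L2 = BCHF/EG/- → run B
t=13: L0/L1/L2 = BCHF/EG/- → run B
t=14: L0/L1/L2 = BCHF/EG/- → run B
t=15: L0/L1/L2 = CHF/EGB/- → run C
t=16: L0/L1/L2 = CHF/EGB/- → run C
t=17: L0/L1/L2 = CHF/EGB/- → run C
t=18: L0/L1/L2 = CHF/EGB/- → run C
t=19: L0/L1/L2 = HF/EGBC/- → run H
t=20: L0/L1/L2 = HF/EGBC/- → run H
t=21: L0/L1/L2 = HF/EGBC/- → run H
t=22: L0/L1/L2 = HF/EGBC/- → run H
t=23: L0/L1/L2 = F/EGBCH/- → run F
t=24: L0/L1/L2 = F/EGBCH/- → run F
t=25: L0/L1/L2 = F/EGBCH/- → run F
t=26: L0/L1/L2 = F/EGBCH/- → run F
t=27: L0/L1/L2 = -/EGBCHF/- → run E
t=28: L0/L1/L2 = -/EGBCHF/- → run E
t=29: L0/L1/L2 = -/EGBCHF/- → run E
t=30: L0/L1/L2 = -/GBCHF/- → run G
t=31: L0/L1/L2 = -/GBCHF/- → run G
t=32: L0/L1/L2 = -/GBCHF/- → run G
t=33: L0/L1/L2 = -/GBCHF/- → run G
t=34: L0/L1/L2 = -/BCHF/- → run B
t=35: L0/L1/L2 = -/BCHF/- → run B
t=36: L0/L1/L2 = -/BCHF/- → run B
t=37: L0/L1/L2 = -/CHF/- → run C
t=38: L0/L1/L2 = -/CHF/- → run C
t=39: L0/L1/L2 = -/HF/- → run H
t=40: L0/L1/L2 = -/HF/- → run H
t=41: L0/L1/L2 = -/HF/- → run H
t=42: L0/L1/L2 = -/HF/- → run H
t=43: L0/L1/L2 = -/F/- → run F
t=44: L0/L1/L2 = -/F/- → run F
t=45: L0/L1/L2 = -/F/- → run F
t=46: (idle)
t=47: (idle)
t=48: (idle)
t=49: (idle)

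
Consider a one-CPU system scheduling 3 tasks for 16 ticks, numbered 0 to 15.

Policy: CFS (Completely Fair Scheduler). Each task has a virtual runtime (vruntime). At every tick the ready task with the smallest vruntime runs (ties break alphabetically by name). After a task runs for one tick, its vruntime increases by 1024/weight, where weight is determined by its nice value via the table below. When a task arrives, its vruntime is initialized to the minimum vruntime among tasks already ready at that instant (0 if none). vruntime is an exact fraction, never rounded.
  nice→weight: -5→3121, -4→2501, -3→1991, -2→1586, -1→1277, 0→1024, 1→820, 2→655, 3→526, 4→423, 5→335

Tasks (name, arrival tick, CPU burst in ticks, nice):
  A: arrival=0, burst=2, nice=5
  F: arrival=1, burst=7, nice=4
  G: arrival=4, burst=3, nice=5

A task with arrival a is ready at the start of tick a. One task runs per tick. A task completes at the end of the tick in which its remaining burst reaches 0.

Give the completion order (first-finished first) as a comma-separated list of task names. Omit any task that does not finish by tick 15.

completion order = A, G, F

t=0: vr[A=0] → run A
t=1: vr[A=1024/335 F=1024/335] → run A
t=2: vr[F=1024/335] → run F
t=3: vr[F=776192/141705] → run F
t=4: vr[F=1119232/141705 G=1119232/141705] → run F
t=5: vr[F=487424/47235 G=1119232/141705] → run G
t=6: vr[F=487424/47235 G=1552384/141705] → run F
t=7: vr[F=1805312/141705 G=1552384/141705] → run G
t=8: vr[F=1805312/141705 G=1985536/141705] → run F
t=9: vr[F=2148352/141705 G=1985536/141705] → run G
t=10: vr[F=2148352/141705] → run F
t=11: vr[F=830464/47235] → run F
t=12: (idle)
t=13: (idle)
t=14: (idle)
t=15: (idle)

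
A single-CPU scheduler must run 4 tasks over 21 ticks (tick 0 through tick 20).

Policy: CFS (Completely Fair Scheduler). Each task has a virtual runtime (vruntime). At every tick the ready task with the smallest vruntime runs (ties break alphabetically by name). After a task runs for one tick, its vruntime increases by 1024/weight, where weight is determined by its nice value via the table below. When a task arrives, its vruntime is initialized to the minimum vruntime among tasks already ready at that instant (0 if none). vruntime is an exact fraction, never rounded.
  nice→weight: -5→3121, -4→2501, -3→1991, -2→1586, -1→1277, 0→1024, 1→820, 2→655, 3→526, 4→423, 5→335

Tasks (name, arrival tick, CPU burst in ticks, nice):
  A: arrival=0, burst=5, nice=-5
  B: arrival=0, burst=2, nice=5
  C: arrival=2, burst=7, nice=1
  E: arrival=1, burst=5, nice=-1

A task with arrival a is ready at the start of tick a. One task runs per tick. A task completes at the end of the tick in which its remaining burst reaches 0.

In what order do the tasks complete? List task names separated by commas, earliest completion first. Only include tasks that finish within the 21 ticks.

t=0: vr[A=0 B=0] → run A
t=1: vr[A=1024/3121 B=0 E=0] → run B
t=2: vr[A=1024/3121 B=1024/335 C=0 E=0] → run C
t=3: vr[A=1024/3121 B=1024/335 C=256/205 E=0] → run E
t=4: vr[A=1024/3121 B=1024/335 C=256/205 E=1024/1277] → run A
t=5: vr[A=2048/3121 B=1024/335 C=256/205 E=1024/1277] → run A
t=6: vr[A=3072/3121 B=1024/335 C=256/205 E=1024/1277] → run E
t=7: vr[A=3072/3121 B=1024/335 C=256/205 E=2048/1277] → run A
t=8: vr[A=4096/3121 B=1024/335 C=256/205 E=2048/1277] → run C
t=9: vr[A=4096/3121 B=1024/335 C=512/205 E=2048/1277] → run A
t=10: vr[B=1024/335 C=512/205 E=2048/1277] → run E
t=11: vr[B=1024/335 C=512/205 E=3072/1277] → run E
t=12: vr[B=1024/335 C=512/205 E=4096/1277] → run C
t=13: vr[B=1024/335 C=768/205 E=4096/1277] → run B
t=14: vr[C=768/205 E=4096/1277] → run E
t=15: vr[C=768/205] → run C
t=16: vr[C=1024/205] → run C
t=17: vr[C=256/41] → run C
t=18: vr[C=1536/205] → run C
t=19: (idle)
t=20: (idle)

completion order = A, B, E, C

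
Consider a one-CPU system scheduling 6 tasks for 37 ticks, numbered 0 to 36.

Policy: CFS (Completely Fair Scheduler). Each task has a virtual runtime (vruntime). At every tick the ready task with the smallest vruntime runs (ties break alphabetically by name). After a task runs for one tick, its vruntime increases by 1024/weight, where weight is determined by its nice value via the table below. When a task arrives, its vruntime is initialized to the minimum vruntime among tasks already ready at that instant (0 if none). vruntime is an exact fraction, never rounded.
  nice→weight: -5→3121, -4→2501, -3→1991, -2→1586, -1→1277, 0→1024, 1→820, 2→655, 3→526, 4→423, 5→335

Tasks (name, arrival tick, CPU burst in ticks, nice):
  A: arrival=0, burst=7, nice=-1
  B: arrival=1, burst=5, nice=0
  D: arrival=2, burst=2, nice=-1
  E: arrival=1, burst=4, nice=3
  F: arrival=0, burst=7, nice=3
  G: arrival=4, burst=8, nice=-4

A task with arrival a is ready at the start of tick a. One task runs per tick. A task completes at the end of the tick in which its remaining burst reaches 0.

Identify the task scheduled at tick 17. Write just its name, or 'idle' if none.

t=0: vr[A=0 F=0] → run A
t=1: vr[A=1024/1277 B=0 E=0 F=0] → run B
t=2: vr[A=1024/1277 B=1 D=0 E=0 F=0] → run D
t=3: vr[A=1024/1277 B=1 D=1024/1277 E=0 F=0] → run E
t=4: vr[A=1024/1277 B=1 D=1024/1277 E=512/263 F=0 G=0] → run F
t=5: vr[A=1024/1277 B=1 D=1024/1277 E=512/263 F=512/263 G=0] → run G
t=6: vr[A=1024/1277 B=1 D=1024/1277 E=512/263 F=512/263 G=1024/2501] → run G
t=7: vr[A=1024/1277 B=1 D=1024/1277 E=512/263 F=512/263 G=2048/2501] → run A
t=8: vr[A=2048/1277 B=1 D=1024/1277 E=512/263 F=512/263 G=2048/2501] → run D
t=9: vr[A=2048/1277 B=1 E=512/263 F=512/263 G=2048/2501] → run G
t=10: vr[A=2048/1277 B=1 E=512/263 F=512/263 G=3072/2501] → run B
t=11: vr[A=2048/1277 B=2 E=512/263 F=512/263 G=3072/2501] → run G
t=12: vr[A=2048/1277 B=2 E=512/263 F=512/263 G=4096/2501] → run A
t=13: vr[A=3072/1277 B=2 E=512/263 F=512/263 G=4096/2501] → run G
t=14: vr[A=3072/1277 B=2 E=512/263 F=512/263 G=5120/2501] → run E
t=15: vr[A=3072/1277 B=2 E=1024/263 F=512/263 G=5120/2501] → run F
t=16: vr[A=3072/1277 B=2 E=1024/263 F=1024/263 G=5120/2501] → run B
t=17: vr[A=3072/1277 B=3 E=1024/263 F=1024/263 G=5120/2501] → run G
t=18: vr[A=3072/1277 B=3 E=1024/263 F=1024/263 G=6144/2501] → run A
t=19: vr[A=4096/1277 B=3 E=1024/263 F=1024/263 G=6144/2501] → run G
t=20: vr[A=4096/1277 B=3 E=1024/263 F=1024/263 G=7168/2501] → run G
t=21: vr[A=4096/1277 B=3 E=1024/263 F=1024/263] → run B
t=22: vr[A=4096/1277 B=4 E=1024/263 F=1024/263] → run A
t=23: vr[A=5120/1277 B=4 E=1024/263 F=1024/263] → run E
t=24: vr[A=5120/1277 B=4 E=1536/263 F=1024/263] → run F
t=25: vr[A=5120/1277 B=4 E=1536/263 F=1536/263] → run B
t=26: vr[A=5120/1277 E=1536/263 F=1536/263] → run A
t=27: vr[A=6144/1277 E=1536/263 F=1536/263] → run A
t=28: vr[E=1536/263 F=1536/263] → run E
t=29: vr[F=1536/263] → run F
t=30: vr[F=2048/263] → run F
t=31: vr[F=2560/263] → run F
t=32: vr[F=3072/263] → run F
t=33: (idle)
t=34: (idle)
t=35: (idle)
t=36: (idle)

running at tick 17 = G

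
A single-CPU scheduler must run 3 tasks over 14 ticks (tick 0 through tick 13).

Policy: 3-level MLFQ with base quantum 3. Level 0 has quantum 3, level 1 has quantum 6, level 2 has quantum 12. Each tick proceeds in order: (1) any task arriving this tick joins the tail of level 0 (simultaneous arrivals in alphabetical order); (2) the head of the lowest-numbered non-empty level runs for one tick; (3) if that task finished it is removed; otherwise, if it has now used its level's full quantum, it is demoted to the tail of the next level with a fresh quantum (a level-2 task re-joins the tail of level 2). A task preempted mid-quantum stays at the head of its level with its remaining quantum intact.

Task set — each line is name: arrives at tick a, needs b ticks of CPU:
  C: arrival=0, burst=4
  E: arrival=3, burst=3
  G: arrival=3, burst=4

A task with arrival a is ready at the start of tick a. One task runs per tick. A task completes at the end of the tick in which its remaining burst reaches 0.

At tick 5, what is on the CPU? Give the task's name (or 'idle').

running at tick 5 = E

t=0: L0/L1/L2 = C/-/- → run C
t=1: L0/L1/L2 = C/-/- → run C
t=2: L0/L1/L2 = C/-/- → run C
t=3: L0/L1/L2 = EG/C/- → run E
t=4: L0/L1/L2 = EG/C/- → run E
t=5: L0/L1/L2 = EG/C/- → run E
t=6: L0/L1/L2 = G/C/- → run G
t=7: L0/L1/L2 = G/C/- → run G
t=8: L0/L1/L2 = G/C/- → run G
t=9: L0/L1/L2 = -/CG/- → run C
t=10: L0/L1/L2 = -/G/- → run G
t=11: (idle)
t=12: (idle)
t=13: (idle)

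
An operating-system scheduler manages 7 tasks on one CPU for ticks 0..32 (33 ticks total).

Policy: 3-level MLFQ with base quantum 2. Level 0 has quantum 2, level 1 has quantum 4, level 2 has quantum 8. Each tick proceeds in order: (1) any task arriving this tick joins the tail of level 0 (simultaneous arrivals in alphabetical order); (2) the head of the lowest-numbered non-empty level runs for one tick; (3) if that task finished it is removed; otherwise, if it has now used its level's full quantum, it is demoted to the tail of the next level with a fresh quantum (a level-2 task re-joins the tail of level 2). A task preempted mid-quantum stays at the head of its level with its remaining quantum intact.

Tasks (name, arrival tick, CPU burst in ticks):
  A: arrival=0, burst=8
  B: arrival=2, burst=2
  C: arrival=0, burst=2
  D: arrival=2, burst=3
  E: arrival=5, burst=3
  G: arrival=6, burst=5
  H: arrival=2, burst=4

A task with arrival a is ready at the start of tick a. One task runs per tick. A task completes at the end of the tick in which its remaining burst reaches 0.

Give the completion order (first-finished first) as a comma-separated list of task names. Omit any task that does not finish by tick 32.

t=0: L0/L1/L2 = AC/-/- → run A
t=1: L0/L1/L2 = AC/-/- → run A
t=2: L0/L1/L2 = CBDH/A/- → run C
t=3: L0/L1/L2 = CBDH/A/- → run C
t=4: L0/L1/L2 = BDH/A/- → run B
t=5: L0/L1/L2 = BDHE/A/- → run B
t=6: L0/L1/L2 = DHEG/A/- → run D
t=7: L0/L1/L2 = DHEG/A/- → run D
t=8: L0/L1/L2 = HEG/AD/- → run H
t=9: L0/L1/L2 = HEG/AD/- → run H
t=10: L0/L1/L2 = EG/ADH/- → run E
t=11: L0/L1/L2 = EG/ADH/- → run E
t=12: L0/L1/L2 = G/ADHE/- → run G
t=13: L0/L1/L2 = G/ADHE/- → run G
t=14: L0/L1/L2 = -/ADHEG/- → run A
t=15: L0/L1/L2 = -/ADHEG/- → run A
t=16: L0/L1/L2 = -/ADHEG/- → run A
t=17: L0/L1/L2 = -/ADHEG/- → run A
t=18: L0/L1/L2 = -/DHEG/A → run D
t=19: L0/L1/L2 = -/HEG/A → run H
t=20: L0/L1/L2 = -/HEG/A → run H
t=21: L0/L1/L2 = -/EG/A → run E
t=22: L0/L1/L2 = -/G/A → run G
t=23: L0/L1/L2 = -/G/A → run G
t=24: L0/L1/L2 = -/G/A → run G
t=25: L0/L1/L2 = -/-/A → run A
t=26: L0/L1/L2 = -/-/A → run A
t=27: (idle)
t=28: (idle)
t=29: (idle)
t=30: (idle)
t=31: (idle)
t=32: (idle)

completion order = C, B, D, H, E, G, A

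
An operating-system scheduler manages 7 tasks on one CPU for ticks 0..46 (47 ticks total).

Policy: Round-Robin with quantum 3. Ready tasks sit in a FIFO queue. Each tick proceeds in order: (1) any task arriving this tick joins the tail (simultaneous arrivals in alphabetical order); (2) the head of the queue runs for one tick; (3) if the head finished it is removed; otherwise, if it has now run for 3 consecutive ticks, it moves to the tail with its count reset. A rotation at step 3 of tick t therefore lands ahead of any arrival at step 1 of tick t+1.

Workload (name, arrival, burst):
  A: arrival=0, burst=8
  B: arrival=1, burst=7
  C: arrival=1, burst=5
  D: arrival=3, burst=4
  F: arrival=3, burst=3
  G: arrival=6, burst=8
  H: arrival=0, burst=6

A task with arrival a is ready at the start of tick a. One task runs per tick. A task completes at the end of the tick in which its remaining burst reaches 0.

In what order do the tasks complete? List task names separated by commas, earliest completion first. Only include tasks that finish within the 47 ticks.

completion order = F, H, C, A, D, B, G

t=0: queue=[A,H] q_used=0 → run A
t=1: queue=[A,H,B,C] q_used=1 → run A
t=2: queue=[A,H,B,C] q_used=2 → run A
t=3: queue=[H,B,C,A,D,F] q_used=0 → run H
t=4: queue=[H,B,C,A,D,F] q_used=1 → run H
t=5: queue=[H,B,C,A,D,F] q_used=2 → run H
t=6: queue=[B,C,A,D,F,H,G] q_used=0 → run B
t=7: queue=[B,C,A,D,F,H,G] q_used=1 → run B
t=8: queue=[B,C,A,D,F,H,G] q_used=2 → run B
t=9: queue=[C,A,D,F,H,G,B] q_used=0 → run C
t=10: queue=[C,A,D,F,H,G,B] q_used=1 → run C
t=11: queue=[C,A,D,F,H,G,B] q_used=2 → run C
t=12: queue=[A,D,F,H,G,B,C] q_used=0 → run A
t=13: queue=[A,D,F,H,G,B,C] q_used=1 → run A
t=14: queue=[A,D,F,H,G,B,C] q_used=2 → run A
t=15: queue=[D,F,H,G,B,C,A] q_used=0 → run D
t=16: queue=[D,F,H,G,B,C,A] q_used=1 → run D
t=17: queue=[D,F,H,G,B,C,A] q_used=2 → run D
t=18: queue=[F,H,G,B,C,A,D] q_used=0 → run F
t=19: queue=[F,H,G,B,C,A,D] q_used=1 → run F
t=20: queue=[F,H,G,B,C,A,D] q_used=2 → run F
t=21: queue=[H,G,B,C,A,D] q_used=0 → run H
t=22: queue=[H,G,B,C,A,D] q_used=1 → run H
t=23: queue=[H,G,B,C,A,D] q_used=2 → run H
t=24: queue=[G,B,C,A,D] q_used=0 → run G
t=25: queue=[G,B,C,A,D] q_used=1 → run G
t=26: queue=[G,B,C,A,D] q_used=2 → run G
t=27: queue=[B,C,A,D,G] q_used=0 → run B
t=28: queue=[B,C,A,D,G] q_used=1 → run B
t=29: queue=[B,C,A,D,G] q_used=2 → run B
t=30: queue=[C,A,D,G,B] q_used=0 → run C
t=31: queue=[C,A,D,G,B] q_used=1 → run C
t=32: queue=[A,D,G,B] q_used=0 → run A
t=33: queue=[A,D,G,B] q_used=1 → run A
t=34: queue=[D,G,B] q_used=0 → run D
t=35: queue=[G,B] q_used=0 → run G
t=36: queue=[G,B] q_used=1 → run G
t=37: queue=[G,B] q_used=2 → run G
t=38: queue=[B,G] q_used=0 → run B
t=39: queue=[G] q_used=0 → run G
t=40: queue=[G] q_used=1 → run G
t=41: (idle)
t=42: (idle)
t=43: (idle)
t=44: (idle)
t=45: (idle)
t=46: (idle)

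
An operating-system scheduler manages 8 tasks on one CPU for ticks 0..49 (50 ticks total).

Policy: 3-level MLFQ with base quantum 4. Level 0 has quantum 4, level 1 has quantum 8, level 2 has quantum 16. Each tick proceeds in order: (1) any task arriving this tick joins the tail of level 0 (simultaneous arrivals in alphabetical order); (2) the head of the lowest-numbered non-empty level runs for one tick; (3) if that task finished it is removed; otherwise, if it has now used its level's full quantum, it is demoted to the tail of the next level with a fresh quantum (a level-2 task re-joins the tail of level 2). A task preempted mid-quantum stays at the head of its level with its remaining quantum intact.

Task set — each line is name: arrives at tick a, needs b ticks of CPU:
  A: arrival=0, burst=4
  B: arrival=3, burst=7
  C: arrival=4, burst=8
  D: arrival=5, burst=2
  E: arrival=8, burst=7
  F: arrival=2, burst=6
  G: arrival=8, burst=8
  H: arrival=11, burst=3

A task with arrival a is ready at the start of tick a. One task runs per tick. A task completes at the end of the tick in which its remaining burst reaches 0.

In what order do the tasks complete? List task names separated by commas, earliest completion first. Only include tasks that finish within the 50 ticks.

t=0: L0/L1/L2 = A/-/- → run A
t=1: L0/L1/L2 = A/-/- → run A
t=2: L0/L1/L2 = AF/-/- → run A
t=3: L0/L1/L2 = AFB/-/- → run A
t=4: L0/L1/L2 = FBC/-/- → run F
t=5: L0/L1/L2 = FBCD/-/- → run F
t=6: L0/L1/L2 = FBCD/-/- → run F
t=7: L0/L1/L2 = FBCD/-/- → run F
t=8: L0/L1/L2 = BCDEG/F/- → run B
t=9: L0/L1/L2 = BCDEG/F/- → run B
t=10: L0/L1/L2 = BCDEG/F/- → run B
t=11: L0/L1/L2 = BCDEGH/F/- → run B
t=12: L0/L1/L2 = CDEGH/FB/- → run C
t=13: L0/L1/L2 = CDEGH/FB/- → run C
t=14: L0/L1/L2 = CDEGH/FB/- → run C
t=15: L0/L1/L2 = CDEGH/FB/- → run C
t=16: L0/L1/L2 = DEGH/FBC/- → run D
t=17: L0/L1/L2 = DEGH/FBC/- → run D
t=18: L0/L1/L2 = EGH/FBC/- → run E
t=19: L0/L1/L2 = EGH/FBC/- → run E
t=20: L0/L1/L2 = EGH/FBC/- → run E
t=21: L0/L1/L2 = EGH/FBC/- → run E
t=22: L0/L1/L2 = GH/FBCE/- → run G
t=23: L0/L1/L2 = GH/FBCE/- → run G
t=24: L0/L1/L2 = GH/FBCE/- → run G
t=25: L0/L1/L2 = GH/FBCE/- → run G
t=26: L0/L1/L2 = H/FBCEG/- → run H
t=27: L0/L1/L2 = H/FBCEG/- → run H
t=28: L0/L1/L2 = H/FBCEG/- → run H
t=29: L0/L1/L2 = -/FBCEG/- → run F
t=30: L0/L1/L2 = -/FBCEG/- → run F
t=31: L0/L1/L2 = -/BCEG/- → run B
t=32: L0/L1/L2 = -/BCEG/- → run B
t=33: L0/L1/L2 = -/BCEG/- → run B
t=34: L0/L1/L2 = -/CEG/- → run C
t=35: L0/L1/L2 = -/CEG/- → run C
t=36: L0/L1/L2 = -/CEG/- → run C
t=37: L0/L1/L2 = -/CEG/- → run C
t=38: L0/L1/L2 = -/EG/- → run E
t=39: L0/L1/L2 = -/EG/- → run E
t=40: L0/L1/L2 = -/EG/- → run E
t=41: L0/L1/L2 = -/G/- → run G
t=42: L0/L1/L2 = -/G/- → run G
t=43: L0/L1/L2 = -/G/- → run G
t=44: L0/L1/L2 = -/G/- → run G
t=45: (idle)
t=46: (idle)
t=47: (idle)
t=48: (idle)
t=49: (idle)

completion order = A, D, H, F, B, C, E, G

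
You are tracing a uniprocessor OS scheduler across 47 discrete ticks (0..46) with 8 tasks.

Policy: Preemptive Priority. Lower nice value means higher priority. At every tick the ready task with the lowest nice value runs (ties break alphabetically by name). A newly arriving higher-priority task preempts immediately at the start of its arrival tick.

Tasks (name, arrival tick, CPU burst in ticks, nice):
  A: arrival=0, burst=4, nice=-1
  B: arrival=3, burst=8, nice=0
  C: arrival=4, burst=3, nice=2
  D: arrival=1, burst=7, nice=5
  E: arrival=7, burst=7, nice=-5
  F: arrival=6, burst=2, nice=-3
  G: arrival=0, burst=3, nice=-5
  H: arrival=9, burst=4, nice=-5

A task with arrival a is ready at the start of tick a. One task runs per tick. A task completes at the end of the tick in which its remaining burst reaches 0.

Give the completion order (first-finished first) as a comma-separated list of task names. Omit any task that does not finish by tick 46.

completion order = G, E, H, F, A, B, C, D

t=0: ready={A,G} → run G
t=1: ready={A,D,G} → run G
t=2: ready={A,D,G} → run G
t=3: ready={A,B,D} → run A
t=4: ready={A,B,C,D} → run A
t=5: ready={A,B,C,D} → run A
t=6: ready={A,B,C,D,F} → run F
t=7: ready={A,B,C,D,E,F} → run E
t=8: ready={A,B,C,D,E,F} → run E
t=9: ready={A,B,C,D,E,F,H} → run E
t=10: ready={A,B,C,D,E,F,H} → run E
t=11: ready={A,B,C,D,E,F,H} → run E
t=12: ready={A,B,C,D,E,F,H} → run E
t=13: ready={A,B,C,D,E,F,H} → run E
t=14: ready={A,B,C,D,F,H} → run H
t=15: ready={A,B,C,D,F,H} → run H
t=16: ready={A,B,C,D,F,H} → run H
t=17: ready={A,B,C,D,F,H} → run H
t=18: ready={A,B,C,D,F} → run F
t=19: ready={A,B,C,D} → run A
t=20: ready={B,C,D} → run B
t=21: ready={B,C,D} → run B
t=22: ready={B,C,D} → run B
t=23: ready={B,C,D} → run B
t=24: ready={B,C,D} → run B
t=25: ready={B,C,D} → run B
t=26: ready={B,C,D} → run B
t=27: ready={B,C,D} → run B
t=28: ready={C,D} → run C
t=29: ready={C,D} → run C
t=30: ready={C,D} → run C
t=31: ready={D} → run D
t=32: ready={D} → run D
t=33: ready={D} → run D
t=34: ready={D} → run D
t=35: ready={D} → run D
t=36: ready={D} → run D
t=37: ready={D} → run D
t=38: (idle)
t=39: (idle)
t=40: (idle)
t=41: (idle)
t=42: (idle)
t=43: (idle)
t=44: (idle)
t=45: (idle)
t=46: (idle)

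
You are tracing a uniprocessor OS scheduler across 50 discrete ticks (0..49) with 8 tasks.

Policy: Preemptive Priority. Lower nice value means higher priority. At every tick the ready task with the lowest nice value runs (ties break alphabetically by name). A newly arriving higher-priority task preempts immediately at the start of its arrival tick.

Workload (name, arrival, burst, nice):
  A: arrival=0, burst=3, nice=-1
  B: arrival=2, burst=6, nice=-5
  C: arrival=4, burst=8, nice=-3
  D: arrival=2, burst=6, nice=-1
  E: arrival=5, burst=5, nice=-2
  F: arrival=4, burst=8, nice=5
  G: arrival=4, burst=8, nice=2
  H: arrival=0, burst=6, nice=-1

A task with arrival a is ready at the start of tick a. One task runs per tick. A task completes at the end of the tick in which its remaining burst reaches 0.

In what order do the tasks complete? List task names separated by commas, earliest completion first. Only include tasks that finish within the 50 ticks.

t=0: ready={A,H} → run A
t=1: ready={A,H} → run A
t=2: ready={A,B,D,H} → run B
t=3: ready={A,B,D,H} → run B
t=4: ready={A,B,C,D,F,G,H} → run B
t=5: ready={A,B,C,D,E,F,G,H} → run B
t=6: ready={A,B,C,D,E,F,G,H} → run B
t=7: ready={A,B,C,D,E,F,G,H} → run B
t=8: ready={A,C,D,E,F,G,H} → run C
t=9: ready={A,C,D,E,F,G,H} → run C
t=10: ready={A,C,D,E,F,G,H} → run C
t=11: ready={A,C,D,E,F,G,H} → run C
t=12: ready={A,C,D,E,F,G,H} → run C
t=13: ready={A,C,D,E,F,G,H} → run C
t=14: ready={A,C,D,E,F,G,H} → run C
t=15: ready={A,C,D,E,F,G,H} → run C
t=16: ready={A,D,E,F,G,H} → run E
t=17: ready={A,D,E,F,G,H} → run E
t=18: ready={A,D,E,F,G,H} → run E
t=19: ready={A,D,E,F,G,H} → run E
t=20: ready={A,D,E,F,G,H} → run E
t=21: ready={A,D,F,G,H} → run A
t=22: ready={D,F,G,H} → run D
t=23: ready={D,F,G,H} → run D
t=24: ready={D,F,G,H} → run D
t=25: ready={D,F,G,H} → run D
t=26: ready={D,F,G,H} → run D
t=27: ready={D,F,G,H} → run D
t=28: ready={F,G,H} → run H
t=29: ready={F,G,H} → run H
t=30: ready={F,G,H} → run H
t=31: ready={F,G,H} → run H
t=32: ready={F,G,H} → run H
t=33: ready={F,G,H} → run H
t=34: ready={F,G} → run G
t=35: ready={F,G} → run G
t=36: ready={F,G} → run G
t=37: ready={F,G} → run G
t=38: ready={F,G} → run G
t=39: ready={F,G} → run G
t=40: ready={F,G} → run G
t=41: ready={F,G} → run G
t=42: ready={F} → run F
t=43: ready={F} → run F
t=44: ready={F} → run F
t=45: ready={F} → run F
t=46: ready={F} → run F
t=47: ready={F} → run F
t=48: ready={F} → run F
t=49: ready={F} → run F

completion order = B, C, E, A, D, H, G, F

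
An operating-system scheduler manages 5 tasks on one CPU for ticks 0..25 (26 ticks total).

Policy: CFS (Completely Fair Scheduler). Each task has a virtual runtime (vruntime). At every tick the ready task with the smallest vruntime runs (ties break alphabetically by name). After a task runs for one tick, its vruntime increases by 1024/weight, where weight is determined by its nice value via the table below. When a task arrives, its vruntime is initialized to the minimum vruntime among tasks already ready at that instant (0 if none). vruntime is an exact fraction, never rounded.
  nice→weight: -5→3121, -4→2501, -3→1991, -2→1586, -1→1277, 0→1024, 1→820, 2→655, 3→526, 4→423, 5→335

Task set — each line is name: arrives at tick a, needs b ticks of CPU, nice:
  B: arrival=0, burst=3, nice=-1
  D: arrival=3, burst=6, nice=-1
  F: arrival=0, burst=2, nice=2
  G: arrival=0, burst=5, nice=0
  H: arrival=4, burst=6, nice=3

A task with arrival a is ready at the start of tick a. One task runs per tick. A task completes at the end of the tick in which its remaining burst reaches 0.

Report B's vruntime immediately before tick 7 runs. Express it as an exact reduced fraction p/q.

t=0: vr[B=0 F=0 G=0] → run B
t=1: vr[B=1024/1277 F=0 G=0] → run F
t=2: vr[B=1024/1277 F=1024/655 G=0] → run G
t=3: vr[B=1024/1277 D=1024/1277 F=1024/655 G=1] → run B
t=4: vr[B=2048/1277 D=1024/1277 F=1024/655 G=1 H=1024/1277] → run D
t=5: vr[B=2048/1277 D=2048/1277 F=1024/655 G=1 H=1024/1277] → run H
t=6: vr[B=2048/1277 D=2048/1277 F=1024/655 G=1 H=923136/335851] → run G
t=7: vr[B=2048/1277 D=2048/1277 F=1024/655 G=2 H=923136/335851] → run F
t=8: vr[B=2048/1277 D=2048/1277 G=2 H=923136/335851] → run B
t=9: vr[D=2048/1277 G=2 H=923136/335851] → run D
t=10: vr[D=3072/1277 G=2 H=923136/335851] → run G
t=11: vr[D=3072/1277 G=3 H=923136/335851] → run D
t=12: vr[D=4096/1277 G=3 H=923136/335851] → run H
t=13: vr[D=4096/1277 G=3 H=1576960/335851] → run G
t=14: vr[D=4096/1277 G=4 H=1576960/335851] → run D
t=15: vr[D=5120/1277 G=4 H=1576960/335851] → run G
t=16: vr[D=5120/1277 H=1576960/335851] → run D
t=17: vr[D=6144/1277 H=1576960/335851] → run H
t=18: vr[D=6144/1277 H=2230784/335851] → run D
t=19: vr[H=2230784/335851] → run H
t=20: vr[H=2884608/335851] → run H
t=21: vr[H=3538432/335851] → run H
t=22: (idle)
t=23: (idle)
t=24: (idle)
t=25: (idle)

vruntime(B, start of tick 7) = 2048/1277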